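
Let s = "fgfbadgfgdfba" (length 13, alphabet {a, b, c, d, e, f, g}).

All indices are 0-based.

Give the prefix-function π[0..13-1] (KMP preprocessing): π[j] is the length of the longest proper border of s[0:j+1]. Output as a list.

[0, 0, 1, 0, 0, 0, 0, 1, 2, 0, 1, 0, 0]

π[0] = 0
j=1 s[j]='g': π[1]=0 (border '')
j=2 s[j]='f': π[2]=1 (border 'f')
j=3 s[j]='b': k: 1→0; π[3]=0 (border '')
j=4 s[j]='a': π[4]=0 (border '')
j=5 s[j]='d': π[5]=0 (border '')
j=6 s[j]='g': π[6]=0 (border '')
j=7 s[j]='f': π[7]=1 (border 'f')
j=8 s[j]='g': π[8]=2 (border 'fg')
j=9 s[j]='d': k: 2→0; π[9]=0 (border '')
j=10 s[j]='f': π[10]=1 (border 'f')
j=11 s[j]='b': k: 1→0; π[11]=0 (border '')
j=12 s[j]='a': π[12]=0 (border '')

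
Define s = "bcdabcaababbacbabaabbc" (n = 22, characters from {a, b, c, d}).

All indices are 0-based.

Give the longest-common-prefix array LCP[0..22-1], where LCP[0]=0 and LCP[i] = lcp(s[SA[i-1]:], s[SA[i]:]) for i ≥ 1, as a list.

[0, 3, 1, 3, 2, 3, 2, 1, 0, 2, 3, 2, 1, 2, 1, 2, 2, 0, 1, 1, 1, 0]

rank→(start, suffix):
  0 → (6, 'aababbacbabaabbc')
  1 → (17, 'aabbc')
  2 → (15, 'abaabbc')
  3 → (7, 'ababbacbabaabbc')
  4 → (9, 'abbacbabaabbc')
  5 → (18, 'abbc')
  6 → (3, 'abcaababbacbabaabbc')
  7 → (12, 'acbabaabbc')
  8 → (16, 'baabbc')
  9 → (14, 'babaabbc')
  10 → (8, 'babbacbabaabbc')
  11 → (11, 'bacbabaabbc')
  12 → (10, 'bbacbabaabbc')
  13 → (19, 'bbc')
  14 → (20, 'bc')
  15 → (4, 'bcaababbacbabaabbc')
  16 → (0, 'bcdabcaababbacbabaabbc')
  17 → (21, 'c')
  18 → (5, 'caababbacbabaabbc')
  19 → (13, 'cbabaabbc')
  20 → (1, 'cdabcaababbacbabaabbc')
  21 → (2, 'dabcaababbacbabaabbc')

SA = [6, 17, 15, 7, 9, 18, 3, 12, 16, 14, 8, 11, 10, 19, 20, 4, 0, 21, 5, 13, 1, 2]
rank  pair      lcp
   1  s[6:],s[17:]  3  'aab'
   2  s[17:],s[15:]  1  'a'
   3  s[15:],s[7:]  3  'aba'
   4  s[7:],s[9:]  2  'ab'
   5  s[9:],s[18:]  3  'abb'
   6  s[18:],s[3:]  2  'ab'
   7  s[3:],s[12:]  1  'a'
   8  s[12:],s[16:]  0  ''
   9  s[16:],s[14:]  2  'ba'
  10  s[14:],s[8:]  3  'bab'
  11  s[8:],s[11:]  2  'ba'
  12  s[11:],s[10:]  1  'b'
  13  s[10:],s[19:]  2  'bb'
  14  s[19:],s[20:]  1  'b'
  15  s[20:],s[4:]  2  'bc'
  16  s[4:],s[0:]  2  'bc'
  17  s[0:],s[21:]  0  ''
  18  s[21:],s[5:]  1  'c'
  19  s[5:],s[13:]  1  'c'
  20  s[13:],s[1:]  1  'c'
  21  s[1:],s[2:]  0  ''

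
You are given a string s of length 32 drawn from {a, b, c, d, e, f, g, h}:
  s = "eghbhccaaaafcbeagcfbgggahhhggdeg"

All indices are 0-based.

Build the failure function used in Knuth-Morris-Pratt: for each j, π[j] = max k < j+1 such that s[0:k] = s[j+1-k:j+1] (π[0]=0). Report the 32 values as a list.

[0, 0, 0, 0, 0, 0, 0, 0, 0, 0, 0, 0, 0, 0, 1, 0, 0, 0, 0, 0, 0, 0, 0, 0, 0, 0, 0, 0, 0, 0, 1, 2]

π[0] = 0
j=1 s[j]='g': π[1]=0 (border '')
j=2 s[j]='h': π[2]=0 (border '')
j=3 s[j]='b': π[3]=0 (border '')
j=4 s[j]='h': π[4]=0 (border '')
j=5 s[j]='c': π[5]=0 (border '')
j=6 s[j]='c': π[6]=0 (border '')
j=7 s[j]='a': π[7]=0 (border '')
j=8 s[j]='a': π[8]=0 (border '')
j=9 s[j]='a': π[9]=0 (border '')
j=10 s[j]='a': π[10]=0 (border '')
j=11 s[j]='f': π[11]=0 (border '')
j=12 s[j]='c': π[12]=0 (border '')
j=13 s[j]='b': π[13]=0 (border '')
j=14 s[j]='e': π[14]=1 (border 'e')
j=15 s[j]='a': k: 1→0; π[15]=0 (border '')
j=16 s[j]='g': π[16]=0 (border '')
j=17 s[j]='c': π[17]=0 (border '')
j=18 s[j]='f': π[18]=0 (border '')
j=19 s[j]='b': π[19]=0 (border '')
j=20 s[j]='g': π[20]=0 (border '')
j=21 s[j]='g': π[21]=0 (border '')
j=22 s[j]='g': π[22]=0 (border '')
j=23 s[j]='a': π[23]=0 (border '')
j=24 s[j]='h': π[24]=0 (border '')
j=25 s[j]='h': π[25]=0 (border '')
j=26 s[j]='h': π[26]=0 (border '')
j=27 s[j]='g': π[27]=0 (border '')
j=28 s[j]='g': π[28]=0 (border '')
j=29 s[j]='d': π[29]=0 (border '')
j=30 s[j]='e': π[30]=1 (border 'e')
j=31 s[j]='g': π[31]=2 (border 'eg')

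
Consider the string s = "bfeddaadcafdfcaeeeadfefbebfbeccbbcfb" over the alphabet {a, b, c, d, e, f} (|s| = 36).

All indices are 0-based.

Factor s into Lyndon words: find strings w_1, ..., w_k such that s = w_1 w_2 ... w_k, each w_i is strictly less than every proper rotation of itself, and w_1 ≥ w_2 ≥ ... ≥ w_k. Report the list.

emit factor 1: 'bfedd' (i=0, period=5)
emit factor 2: 'aadcafdfcaeeeadfefbebfbeccbbcfb' (i=5, period=31)

["bfedd", "aadcafdfcaeeeadfefbebfbeccbbcfb"]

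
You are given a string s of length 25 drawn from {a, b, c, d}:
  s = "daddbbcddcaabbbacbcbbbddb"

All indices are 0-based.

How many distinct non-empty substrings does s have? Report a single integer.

293

rank→(start, suffix):
  0 → (10, 'aabbbacbcbbbddb')
  1 → (11, 'abbbacbcbbbddb')
  2 → (15, 'acbcbbbddb')
  3 → (1, 'addbbcddcaabbbacbcbbbddb')
  4 → (24, 'b')
  5 → (14, 'bacbcbbbddb')
  6 → (13, 'bbacbcbbbddb')
  7 → (12, 'bbbacbcbbbddb')
  8 → (19, 'bbbddb')
  9 → (4, 'bbcddcaabbbacbcbbbddb')
  10 → (20, 'bbddb')
  11 → (17, 'bcbbbddb')
  12 → (5, 'bcddcaabbbacbcbbbddb')
  13 → (21, 'bddb')
  14 → (9, 'caabbbacbcbbbddb')
  15 → (18, 'cbbbddb')
  16 → (16, 'cbcbbbddb')
  17 → (6, 'cddcaabbbacbcbbbddb')
  18 → (0, 'daddbbcddcaabbbacbcbbbddb')
  19 → (23, 'db')
  20 → (3, 'dbbcddcaabbbacbcbbbddb')
  21 → (8, 'dcaabbbacbcbbbddb')
  22 → (22, 'ddb')
  23 → (2, 'ddbbcddcaabbbacbcbbbddb')
  24 → (7, 'ddcaabbbacbcbbbddb')

SA = [10, 11, 15, 1, 24, 14, 13, 12, 19, 4, 20, 17, 5, 21, 9, 18, 16, 6, 0, 23, 3, 8, 22, 2, 7]
i: (SA[i-1],SA[i]) lcp shared
  1: (10,11) 1 'a'
  2: (11,15) 1 'a'
  3: (15,1) 1 'a'
  4: (1,24) 0 ''
  5: (24,14) 1 'b'
  6: (14,13) 1 'b'
  7: (13,12) 2 'bb'
  8: (12,19) 3 'bbb'
  9: (19,4) 2 'bb'
  10: (4,20) 2 'bb'
  11: (20,17) 1 'b'
  12: (17,5) 2 'bc'
  13: (5,21) 1 'b'
  14: (21,9) 0 ''
  15: (9,18) 1 'c'
  16: (18,16) 2 'cb'
  17: (16,6) 1 'c'
  18: (6,0) 0 ''
  19: (0,23) 1 'd'
  20: (23,3) 2 'db'
  21: (3,8) 1 'd'
  22: (8,22) 1 'd'
  23: (22,2) 3 'ddb'
  24: (2,7) 2 'dd'

n(n+1)/2 = 25·26/2 = 325
Σ LCP = 0 + 1 + 1 + 1 + 0 + 1 + 1 + 2 + 3 + 2 + 2 + 1 + 2 + 1 + 0 + 1 + 2 + 1 + 0 + 1 + 2 + 1 + 1 + 3 + 2 = 32
distinct = 325 − 32 = 293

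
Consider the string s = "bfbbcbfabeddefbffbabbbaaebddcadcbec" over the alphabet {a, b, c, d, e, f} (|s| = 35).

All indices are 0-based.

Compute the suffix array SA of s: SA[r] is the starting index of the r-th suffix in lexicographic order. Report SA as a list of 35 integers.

sorted suffixes:
  #0 SA[0]=22  'aaebddcadcbec'
  #1 SA[1]=18  'abbbaaebddcadcbec'
  #2 SA[2]=7  'abeddefbffbabbbaaebddcadcbec'
  #3 SA[3]=29  'adcbec'
  #4 SA[4]=23  'aebddcadcbec'
  #5 SA[5]=21  'baaebddcadcbec'
  #6 SA[6]=17  'babbbaaebddcadcbec'
  #7 SA[7]=20  'bbaaebddcadcbec'
  #8 SA[8]=19  'bbbaaebddcadcbec'
  #9 SA[9]=2  'bbcbfabeddefbffbabbbaaebddcadcbec'
  #10 SA[10]=3  'bcbfabeddefbffbabbbaaebddcadcbec'
  #11 SA[11]=25  'bddcadcbec'
  #12 SA[12]=32  'bec'
  #13 SA[13]=8  'beddefbffbabbbaaebddcadcbec'
  #14 SA[14]=5  'bfabeddefbffbabbbaaebddcadcbec'
  #15 SA[15]=0  'bfbbcbfabeddefbffbabbbaaebddcadcbec'
  #16 SA[16]=14  'bffbabbbaaebddcadcbec'
  #17 SA[17]=34  'c'
  #18 SA[18]=28  'cadcbec'
  #19 SA[19]=31  'cbec'
  #20 SA[20]=4  'cbfabeddefbffbabbbaaebddcadcbec'
  #21 SA[21]=27  'dcadcbec'
  #22 SA[22]=30  'dcbec'
  #23 SA[23]=26  'ddcadcbec'
  #24 SA[24]=10  'ddefbffbabbbaaebddcadcbec'
  #25 SA[25]=11  'defbffbabbbaaebddcadcbec'
  #26 SA[26]=24  'ebddcadcbec'
  #27 SA[27]=33  'ec'
  #28 SA[28]=9  'eddefbffbabbbaaebddcadcbec'
  #29 SA[29]=12  'efbffbabbbaaebddcadcbec'
  #30 SA[30]=6  'fabeddefbffbabbbaaebddcadcbec'
  #31 SA[31]=16  'fbabbbaaebddcadcbec'
  #32 SA[32]=1  'fbbcbfabeddefbffbabbbaaebddcadcbec'
  #33 SA[33]=13  'fbffbabbbaaebddcadcbec'
  #34 SA[34]=15  'ffbabbbaaebddcadcbec'

[22, 18, 7, 29, 23, 21, 17, 20, 19, 2, 3, 25, 32, 8, 5, 0, 14, 34, 28, 31, 4, 27, 30, 26, 10, 11, 24, 33, 9, 12, 6, 16, 1, 13, 15]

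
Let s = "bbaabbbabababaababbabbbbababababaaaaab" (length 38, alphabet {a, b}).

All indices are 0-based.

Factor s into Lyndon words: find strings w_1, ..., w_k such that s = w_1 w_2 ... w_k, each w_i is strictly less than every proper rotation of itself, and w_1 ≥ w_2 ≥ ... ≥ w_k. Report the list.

emit factor 1: 'b' (i=0, period=1)
emit factor 2: 'b' (i=1, period=1)
emit factor 3: 'aabbbababab' (i=2, period=11)
emit factor 4: 'aababbabbbbabababab' (i=13, period=19)
emit factor 5: 'aaaaab' (i=32, period=6)

["b", "b", "aabbbababab", "aababbabbbbabababab", "aaaaab"]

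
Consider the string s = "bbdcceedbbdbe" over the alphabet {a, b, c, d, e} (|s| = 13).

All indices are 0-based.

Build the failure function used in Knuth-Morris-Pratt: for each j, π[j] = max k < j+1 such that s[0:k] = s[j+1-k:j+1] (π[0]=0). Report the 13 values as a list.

π[0] = 0
j=1 s[j]='b': π[1]=1 (border 'b')
j=2 s[j]='d': k: 1→0; π[2]=0 (border '')
j=3 s[j]='c': π[3]=0 (border '')
j=4 s[j]='c': π[4]=0 (border '')
j=5 s[j]='e': π[5]=0 (border '')
j=6 s[j]='e': π[6]=0 (border '')
j=7 s[j]='d': π[7]=0 (border '')
j=8 s[j]='b': π[8]=1 (border 'b')
j=9 s[j]='b': π[9]=2 (border 'bb')
j=10 s[j]='d': π[10]=3 (border 'bbd')
j=11 s[j]='b': k: 3→0; π[11]=1 (border 'b')
j=12 s[j]='e': k: 1→0; π[12]=0 (border '')

[0, 1, 0, 0, 0, 0, 0, 0, 1, 2, 3, 1, 0]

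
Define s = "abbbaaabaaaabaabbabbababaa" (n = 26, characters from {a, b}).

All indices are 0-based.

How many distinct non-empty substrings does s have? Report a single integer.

rank→(start, suffix):
  0 → (25, 'a')
  1 → (24, 'aa')
  2 → (8, 'aaaabaabbabbababaa')
  3 → (4, 'aaabaaaabaabbabbababaa')
  4 → (9, 'aaabaabbabbababaa')
  5 → (5, 'aabaaaabaabbabbababaa')
  6 → (10, 'aabaabbabbababaa')
  7 → (13, 'aabbabbababaa')
  8 → (22, 'abaa')
  9 → (6, 'abaaaabaabbabbababaa')
  10 → (11, 'abaabbabbababaa')
  11 → (20, 'ababaa')
  12 → (17, 'abbababaa')
  13 → (14, 'abbabbababaa')
  14 → (0, 'abbbaaabaaaabaabbabbababaa')
  15 → (23, 'baa')
  16 → (7, 'baaaabaabbabbababaa')
  17 → (3, 'baaabaaaabaabbabbababaa')
  18 → (12, 'baabbabbababaa')
  19 → (21, 'babaa')
  20 → (19, 'bababaa')
  21 → (16, 'babbababaa')
  22 → (2, 'bbaaabaaaabaabbabbababaa')
  23 → (18, 'bbababaa')
  24 → (15, 'bbabbababaa')
  25 → (1, 'bbbaaabaaaabaabbabbababaa')

SA = [25, 24, 8, 4, 9, 5, 10, 13, 22, 6, 11, 20, 17, 14, 0, 23, 7, 3, 12, 21, 19, 16, 2, 18, 15, 1]
rank  pair      lcp
   1  s[25:],s[24:]  1  'a'
   2  s[24:],s[8:]  2  'aa'
   3  s[8:],s[4:]  3  'aaa'
   4  s[4:],s[9:]  6  'aaabaa'
   5  s[9:],s[5:]  2  'aa'
   6  s[5:],s[10:]  5  'aabaa'
   7  s[10:],s[13:]  3  'aab'
   8  s[13:],s[22:]  1  'a'
   9  s[22:],s[6:]  4  'abaa'
  10  s[6:],s[11:]  4  'abaa'
  11  s[11:],s[20:]  3  'aba'
  12  s[20:],s[17:]  2  'ab'
  13  s[17:],s[14:]  5  'abbab'
  14  s[14:],s[0:]  3  'abb'
  15  s[0:],s[23:]  0  ''
  16  s[23:],s[7:]  3  'baa'
  17  s[7:],s[3:]  4  'baaa'
  18  s[3:],s[12:]  3  'baa'
  19  s[12:],s[21:]  2  'ba'
  20  s[21:],s[19:]  4  'baba'
  21  s[19:],s[16:]  3  'bab'
  22  s[16:],s[2:]  1  'b'
  23  s[2:],s[18:]  3  'bba'
  24  s[18:],s[15:]  4  'bbab'
  25  s[15:],s[1:]  2  'bb'

n(n+1)/2 = 26·27/2 = 351
Σ LCP = 0 + 1 + 2 + 3 + 6 + 2 + 5 + 3 + 1 + 4 + 4 + 3 + 2 + 5 + 3 + 0 + 3 + 4 + 3 + 2 + 4 + 3 + 1 + 3 + 4 + 2 = 73
distinct = 351 − 73 = 278

278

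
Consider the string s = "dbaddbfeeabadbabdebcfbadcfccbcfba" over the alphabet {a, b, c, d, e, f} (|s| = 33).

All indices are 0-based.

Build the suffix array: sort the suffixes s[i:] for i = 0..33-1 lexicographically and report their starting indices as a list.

[32, 9, 14, 11, 22, 2, 31, 13, 10, 21, 1, 28, 18, 15, 5, 27, 26, 29, 19, 24, 12, 0, 4, 23, 3, 16, 8, 17, 7, 30, 20, 25, 6]

sorted suffixes:
  #0 SA[0]=32  'a'
  #1 SA[1]=9  'abadbabdebcfbadcfccbcfba'
  #2 SA[2]=14  'abdebcfbadcfccbcfba'
  #3 SA[3]=11  'adbabdebcfbadcfccbcfba'
  #4 SA[4]=22  'adcfccbcfba'
  #5 SA[5]=2  'addbfeeabadbabdebcfbadcfccbcfba'
  #6 SA[6]=31  'ba'
  #7 SA[7]=13  'babdebcfbadcfccbcfba'
  #8 SA[8]=10  'badbabdebcfbadcfccbcfba'
  #9 SA[9]=21  'badcfccbcfba'
  #10 SA[10]=1  'baddbfeeabadbabdebcfbadcfccbcfba'
  #11 SA[11]=28  'bcfba'
  #12 SA[12]=18  'bcfbadcfccbcfba'
  #13 SA[13]=15  'bdebcfbadcfccbcfba'
  #14 SA[14]=5  'bfeeabadbabdebcfbadcfccbcfba'
  #15 SA[15]=27  'cbcfba'
  #16 SA[16]=26  'ccbcfba'
  #17 SA[17]=29  'cfba'
  #18 SA[18]=19  'cfbadcfccbcfba'
  #19 SA[19]=24  'cfccbcfba'
  #20 SA[20]=12  'dbabdebcfbadcfccbcfba'
  #21 SA[21]=0  'dbaddbfeeabadbabdebcfbadcfccbcfba'
  #22 SA[22]=4  'dbfeeabadbabdebcfbadcfccbcfba'
  #23 SA[23]=23  'dcfccbcfba'
  #24 SA[24]=3  'ddbfeeabadbabdebcfbadcfccbcfba'
  #25 SA[25]=16  'debcfbadcfccbcfba'
  #26 SA[26]=8  'eabadbabdebcfbadcfccbcfba'
  #27 SA[27]=17  'ebcfbadcfccbcfba'
  #28 SA[28]=7  'eeabadbabdebcfbadcfccbcfba'
  #29 SA[29]=30  'fba'
  #30 SA[30]=20  'fbadcfccbcfba'
  #31 SA[31]=25  'fccbcfba'
  #32 SA[32]=6  'feeabadbabdebcfbadcfccbcfba'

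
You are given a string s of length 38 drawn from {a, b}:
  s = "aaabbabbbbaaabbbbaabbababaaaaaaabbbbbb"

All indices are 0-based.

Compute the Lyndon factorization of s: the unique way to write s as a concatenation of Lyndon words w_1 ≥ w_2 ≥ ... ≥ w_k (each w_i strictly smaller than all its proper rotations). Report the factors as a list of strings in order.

emit factor 1: 'aaabbabbbbaaabbbbaabbabab' (i=0, period=25)
emit factor 2: 'aaaaaaabbbbbb' (i=25, period=13)

["aaabbabbbbaaabbbbaabbabab", "aaaaaaabbbbbb"]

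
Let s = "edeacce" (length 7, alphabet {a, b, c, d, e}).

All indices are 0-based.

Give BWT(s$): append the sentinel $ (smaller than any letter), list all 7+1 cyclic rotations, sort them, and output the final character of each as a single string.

eeacecd$

rank  rotation  last
    0  $edeacce  e
    1  acce$ede  e
    2  cce$edea  a
    3  ce$edeac  c
    4  deacce$e  e
    5  e$edeacc  c
    6  eacce$ed  d
    7  edeacce$  $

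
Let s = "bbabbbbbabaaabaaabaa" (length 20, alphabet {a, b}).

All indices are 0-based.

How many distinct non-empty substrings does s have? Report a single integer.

150

rank | idx | suffix
   0 |  19 | a
   1 |  18 | aa
   2 |  14 | aaabaa
   3 |  10 | aaabaaabaa
   4 |  15 | aabaa
   5 |  11 | aabaaabaa
   6 |  16 | abaa
   7 |  12 | abaaabaa
   8 |   8 | abaaabaaabaa
   9 |   2 | abbbbbabaaabaaabaa
  10 |  17 | baa
  11 |  13 | baaabaa
  12 |   9 | baaabaaabaa
  13 |   7 | babaaabaaabaa
  14 |   1 | babbbbbabaaabaaabaa
  15 |   6 | bbabaaabaaabaa
  16 |   0 | bbabbbbbabaaabaaabaa
  17 |   5 | bbbabaaabaaabaa
  18 |   4 | bbbbabaaabaaabaa
  19 |   3 | bbbbbabaaabaaabaa

SA = [19, 18, 14, 10, 15, 11, 16, 12, 8, 2, 17, 13, 9, 7, 1, 6, 0, 5, 4, 3]
rank  pair      lcp
   1  s[19:],s[18:]  1  'a'
   2  s[18:],s[14:]  2  'aa'
   3  s[14:],s[10:]  6  'aaabaa'
   4  s[10:],s[15:]  2  'aa'
   5  s[15:],s[11:]  5  'aabaa'
   6  s[11:],s[16:]  1  'a'
   7  s[16:],s[12:]  4  'abaa'
   8  s[12:],s[8:]  8  'abaaabaa'
   9  s[8:],s[2:]  2  'ab'
  10  s[2:],s[17:]  0  ''
  11  s[17:],s[13:]  3  'baa'
  12  s[13:],s[9:]  7  'baaabaa'
  13  s[9:],s[7:]  2  'ba'
  14  s[7:],s[1:]  3  'bab'
  15  s[1:],s[6:]  1  'b'
  16  s[6:],s[0:]  4  'bbab'
  17  s[0:],s[5:]  2  'bb'
  18  s[5:],s[4:]  3  'bbb'
  19  s[4:],s[3:]  4  'bbbb'

n(n+1)/2 = 20·21/2 = 210
Σ LCP = 0 + 1 + 2 + 6 + 2 + 5 + 1 + 4 + 8 + 2 + 0 + 3 + 7 + 2 + 3 + 1 + 4 + 2 + 3 + 4 = 60
distinct = 210 − 60 = 150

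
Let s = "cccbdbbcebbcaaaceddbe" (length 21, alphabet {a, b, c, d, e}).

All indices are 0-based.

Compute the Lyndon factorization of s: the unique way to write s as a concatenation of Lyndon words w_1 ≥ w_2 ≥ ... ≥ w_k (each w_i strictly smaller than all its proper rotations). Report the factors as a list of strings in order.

["c", "c", "c", "bd", "bbce", "bbc", "aaaceddbe"]

emit factor 1: 'c' (i=0, period=1)
emit factor 2: 'c' (i=1, period=1)
emit factor 3: 'c' (i=2, period=1)
emit factor 4: 'bd' (i=3, period=2)
emit factor 5: 'bbce' (i=5, period=4)
emit factor 6: 'bbc' (i=9, period=3)
emit factor 7: 'aaaceddbe' (i=12, period=9)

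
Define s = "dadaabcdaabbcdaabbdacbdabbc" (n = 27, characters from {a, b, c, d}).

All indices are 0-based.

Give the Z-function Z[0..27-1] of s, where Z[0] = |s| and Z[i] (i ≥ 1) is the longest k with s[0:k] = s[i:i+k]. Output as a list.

[27, 0, 2, 0, 0, 0, 0, 2, 0, 0, 0, 0, 0, 2, 0, 0, 0, 0, 2, 0, 0, 0, 2, 0, 0, 0, 0]

Z[0]=27
i=1: fresh scan; Z[1]=0
i=2: fresh scan; Z[2]=2 extend→box=[2,4)
i=3: min(r-i=1, Z[1]=0)=0; Z[3]=0
i=4: fresh scan; Z[4]=0
i=5: fresh scan; Z[5]=0
i=6: fresh scan; Z[6]=0
i=7: fresh scan; Z[7]=2 extend→box=[7,9)
i=8: min(r-i=1, Z[1]=0)=0; Z[8]=0
i=9: fresh scan; Z[9]=0
i=10: fresh scan; Z[10]=0
i=11: fresh scan; Z[11]=0
i=12: fresh scan; Z[12]=0
i=13: fresh scan; Z[13]=2 extend→box=[13,15)
i=14: min(r-i=1, Z[1]=0)=0; Z[14]=0
i=15: fresh scan; Z[15]=0
i=16: fresh scan; Z[16]=0
i=17: fresh scan; Z[17]=0
i=18: fresh scan; Z[18]=2 extend→box=[18,20)
i=19: min(r-i=1, Z[1]=0)=0; Z[19]=0
i=20: fresh scan; Z[20]=0
i=21: fresh scan; Z[21]=0
i=22: fresh scan; Z[22]=2 extend→box=[22,24)
i=23: min(r-i=1, Z[1]=0)=0; Z[23]=0
i=24: fresh scan; Z[24]=0
i=25: fresh scan; Z[25]=0
i=26: fresh scan; Z[26]=0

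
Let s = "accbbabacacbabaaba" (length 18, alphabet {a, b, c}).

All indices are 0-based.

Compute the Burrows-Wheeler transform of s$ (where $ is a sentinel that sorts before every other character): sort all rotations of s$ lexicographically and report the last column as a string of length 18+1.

abbabbbc$aacbacaaca

rank  rotation             last
    0  $accbbabacacbabaaba  a
    1  a$accbbabacacbabaab  b
    2  aaba$accbbabacacbab  b
    3  aba$accbbabacacbaba  a
    4  abaaba$accbbabacacb  b
    5  abacacbabaaba$accbb  b
    6  acacbabaaba$accbbab  b
    7  acbabaaba$accbbabac  c
    8  accbbabacacbabaaba$  $
    9  ba$accbbabacacbabaa  a
   10  baaba$accbbabacacba  a
   11  babaaba$accbbabacac  c
   12  babacacbabaaba$accb  b
   13  bacacbabaaba$accbba  a
   14  bbabacacbabaaba$acc  c
   15  cacbabaaba$accbbaba  a
   16  cbabaaba$accbbabaca  a
   17  cbbabacacbabaaba$ac  c
   18  ccbbabacacbabaaba$a  a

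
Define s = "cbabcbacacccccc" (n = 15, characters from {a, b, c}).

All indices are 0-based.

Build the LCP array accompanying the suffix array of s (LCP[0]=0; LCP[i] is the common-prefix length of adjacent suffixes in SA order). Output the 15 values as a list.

rank | idx | suffix
   0 |   2 | abcbacacccccc
   1 |   6 | acacccccc
   2 |   8 | acccccc
   3 |   1 | babcbacacccccc
   4 |   5 | bacacccccc
   5 |   3 | bcbacacccccc
   6 |  14 | c
   7 |   7 | cacccccc
   8 |   0 | cbabcbacacccccc
   9 |   4 | cbacacccccc
  10 |  13 | cc
  11 |  12 | ccc
  12 |  11 | cccc
  13 |  10 | ccccc
  14 |   9 | cccccc

SA = [2, 6, 8, 1, 5, 3, 14, 7, 0, 4, 13, 12, 11, 10, 9]
rank  pair      lcp
   1  s[2:],s[6:]  1  'a'
   2  s[6:],s[8:]  2  'ac'
   3  s[8:],s[1:]  0  ''
   4  s[1:],s[5:]  2  'ba'
   5  s[5:],s[3:]  1  'b'
   6  s[3:],s[14:]  0  ''
   7  s[14:],s[7:]  1  'c'
   8  s[7:],s[0:]  1  'c'
   9  s[0:],s[4:]  3  'cba'
  10  s[4:],s[13:]  1  'c'
  11  s[13:],s[12:]  2  'cc'
  12  s[12:],s[11:]  3  'ccc'
  13  s[11:],s[10:]  4  'cccc'
  14  s[10:],s[9:]  5  'ccccc'

[0, 1, 2, 0, 2, 1, 0, 1, 1, 3, 1, 2, 3, 4, 5]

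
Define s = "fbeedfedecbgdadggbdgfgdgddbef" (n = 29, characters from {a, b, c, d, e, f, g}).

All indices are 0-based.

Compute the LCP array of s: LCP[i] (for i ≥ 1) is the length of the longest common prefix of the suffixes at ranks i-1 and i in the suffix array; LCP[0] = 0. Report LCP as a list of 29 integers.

[0, 0, 1, 2, 1, 0, 0, 1, 1, 1, 1, 1, 2, 2, 0, 1, 2, 1, 1, 0, 1, 1, 1, 0, 1, 2, 2, 1, 1]

rank→(start, suffix):
  0 → (13, 'adggbdgfgdgddbef')
  1 → (17, 'bdgfgdgddbef')
  2 → (1, 'beedfedecbgdadggbdgfgdgddbef')
  3 → (26, 'bef')
  4 → (10, 'bgdadggbdgfgdgddbef')
  5 → (9, 'cbgdadggbdgfgdgddbef')
  6 → (12, 'dadggbdgfgdgddbef')
  7 → (25, 'dbef')
  8 → (24, 'ddbef')
  9 → (7, 'decbgdadggbdgfgdgddbef')
  10 → (4, 'dfedecbgdadggbdgfgdgddbef')
  11 → (22, 'dgddbef')
  12 → (18, 'dgfgdgddbef')
  13 → (14, 'dggbdgfgdgddbef')
  14 → (8, 'ecbgdadggbdgfgdgddbef')
  15 → (6, 'edecbgdadggbdgfgdgddbef')
  16 → (3, 'edfedecbgdadggbdgfgdgddbef')
  17 → (2, 'eedfedecbgdadggbdgfgdgddbef')
  18 → (27, 'ef')
  19 → (28, 'f')
  20 → (0, 'fbeedfedecbgdadggbdgfgdgddbef')
  21 → (5, 'fedecbgdadggbdgfgdgddbef')
  22 → (20, 'fgdgddbef')
  23 → (16, 'gbdgfgdgddbef')
  24 → (11, 'gdadggbdgfgdgddbef')
  25 → (23, 'gddbef')
  26 → (21, 'gdgddbef')
  27 → (19, 'gfgdgddbef')
  28 → (15, 'ggbdgfgdgddbef')

SA = [13, 17, 1, 26, 10, 9, 12, 25, 24, 7, 4, 22, 18, 14, 8, 6, 3, 2, 27, 28, 0, 5, 20, 16, 11, 23, 21, 19, 15]
[i] adj suffixes → lcp
  [1] 13/17 → 0 ('')
  [2] 17/1 → 1 ('b')
  [3] 1/26 → 2 ('be')
  [4] 26/10 → 1 ('b')
  [5] 10/9 → 0 ('')
  [6] 9/12 → 0 ('')
  [7] 12/25 → 1 ('d')
  [8] 25/24 → 1 ('d')
  [9] 24/7 → 1 ('d')
  [10] 7/4 → 1 ('d')
  [11] 4/22 → 1 ('d')
  [12] 22/18 → 2 ('dg')
  [13] 18/14 → 2 ('dg')
  [14] 14/8 → 0 ('')
  [15] 8/6 → 1 ('e')
  [16] 6/3 → 2 ('ed')
  [17] 3/2 → 1 ('e')
  [18] 2/27 → 1 ('e')
  [19] 27/28 → 0 ('')
  [20] 28/0 → 1 ('f')
  [21] 0/5 → 1 ('f')
  [22] 5/20 → 1 ('f')
  [23] 20/16 → 0 ('')
  [24] 16/11 → 1 ('g')
  [25] 11/23 → 2 ('gd')
  [26] 23/21 → 2 ('gd')
  [27] 21/19 → 1 ('g')
  [28] 19/15 → 1 ('g')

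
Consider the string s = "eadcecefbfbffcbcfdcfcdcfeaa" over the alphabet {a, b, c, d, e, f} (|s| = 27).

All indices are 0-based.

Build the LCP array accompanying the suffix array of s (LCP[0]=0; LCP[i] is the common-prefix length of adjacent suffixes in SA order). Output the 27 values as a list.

rank→(start, suffix):
  0 → (26, 'a')
  1 → (25, 'aa')
  2 → (1, 'adcecefbfbffcbcfdcfcdcfeaa')
  3 → (14, 'bcfdcfcdcfeaa')
  4 → (8, 'bfbffcbcfdcfcdcfeaa')
  5 → (10, 'bffcbcfdcfcdcfeaa')
  6 → (13, 'cbcfdcfcdcfeaa')
  7 → (20, 'cdcfeaa')
  8 → (3, 'cecefbfbffcbcfdcfcdcfeaa')
  9 → (5, 'cefbfbffcbcfdcfcdcfeaa')
  10 → (18, 'cfcdcfeaa')
  11 → (15, 'cfdcfcdcfeaa')
  12 → (22, 'cfeaa')
  13 → (2, 'dcecefbfbffcbcfdcfcdcfeaa')
  14 → (17, 'dcfcdcfeaa')
  15 → (21, 'dcfeaa')
  16 → (24, 'eaa')
  17 → (0, 'eadcecefbfbffcbcfdcfcdcfeaa')
  18 → (4, 'ecefbfbffcbcfdcfcdcfeaa')
  19 → (6, 'efbfbffcbcfdcfcdcfeaa')
  20 → (7, 'fbfbffcbcfdcfcdcfeaa')
  21 → (9, 'fbffcbcfdcfcdcfeaa')
  22 → (12, 'fcbcfdcfcdcfeaa')
  23 → (19, 'fcdcfeaa')
  24 → (16, 'fdcfcdcfeaa')
  25 → (23, 'feaa')
  26 → (11, 'ffcbcfdcfcdcfeaa')

SA = [26, 25, 1, 14, 8, 10, 13, 20, 3, 5, 18, 15, 22, 2, 17, 21, 24, 0, 4, 6, 7, 9, 12, 19, 16, 23, 11]
i: (SA[i-1],SA[i]) lcp shared
  1: (26,25) 1 'a'
  2: (25,1) 1 'a'
  3: (1,14) 0 ''
  4: (14,8) 1 'b'
  5: (8,10) 2 'bf'
  6: (10,13) 0 ''
  7: (13,20) 1 'c'
  8: (20,3) 1 'c'
  9: (3,5) 2 'ce'
  10: (5,18) 1 'c'
  11: (18,15) 2 'cf'
  12: (15,22) 2 'cf'
  13: (22,2) 0 ''
  14: (2,17) 2 'dc'
  15: (17,21) 3 'dcf'
  16: (21,24) 0 ''
  17: (24,0) 2 'ea'
  18: (0,4) 1 'e'
  19: (4,6) 1 'e'
  20: (6,7) 0 ''
  21: (7,9) 3 'fbf'
  22: (9,12) 1 'f'
  23: (12,19) 2 'fc'
  24: (19,16) 1 'f'
  25: (16,23) 1 'f'
  26: (23,11) 1 'f'

[0, 1, 1, 0, 1, 2, 0, 1, 1, 2, 1, 2, 2, 0, 2, 3, 0, 2, 1, 1, 0, 3, 1, 2, 1, 1, 1]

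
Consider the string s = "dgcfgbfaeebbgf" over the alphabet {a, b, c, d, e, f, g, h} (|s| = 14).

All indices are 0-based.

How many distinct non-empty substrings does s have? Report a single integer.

rank | idx | suffix
   0 |   7 | aeebbgf
   1 |  10 | bbgf
   2 |   5 | bfaeebbgf
   3 |  11 | bgf
   4 |   2 | cfgbfaeebbgf
   5 |   0 | dgcfgbfaeebbgf
   6 |   9 | ebbgf
   7 |   8 | eebbgf
   8 |  13 | f
   9 |   6 | faeebbgf
  10 |   3 | fgbfaeebbgf
  11 |   4 | gbfaeebbgf
  12 |   1 | gcfgbfaeebbgf
  13 |  12 | gf

SA = [7, 10, 5, 11, 2, 0, 9, 8, 13, 6, 3, 4, 1, 12]
rank  pair      lcp
   1  s[7:],s[10:]  0  ''
   2  s[10:],s[5:]  1  'b'
   3  s[5:],s[11:]  1  'b'
   4  s[11:],s[2:]  0  ''
   5  s[2:],s[0:]  0  ''
   6  s[0:],s[9:]  0  ''
   7  s[9:],s[8:]  1  'e'
   8  s[8:],s[13:]  0  ''
   9  s[13:],s[6:]  1  'f'
  10  s[6:],s[3:]  1  'f'
  11  s[3:],s[4:]  0  ''
  12  s[4:],s[1:]  1  'g'
  13  s[1:],s[12:]  1  'g'

n(n+1)/2 = 14·15/2 = 105
Σ LCP = 0 + 0 + 1 + 1 + 0 + 0 + 0 + 1 + 0 + 1 + 1 + 0 + 1 + 1 = 7
distinct = 105 − 7 = 98

98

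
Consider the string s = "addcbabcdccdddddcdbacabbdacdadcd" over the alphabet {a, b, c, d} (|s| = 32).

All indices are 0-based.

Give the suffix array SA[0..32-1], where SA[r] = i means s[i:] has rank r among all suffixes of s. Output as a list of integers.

[21, 5, 19, 25, 28, 0, 4, 18, 22, 6, 23, 20, 3, 9, 30, 26, 16, 7, 10, 31, 24, 27, 17, 2, 8, 29, 15, 1, 14, 13, 12, 11]

rank→(start, suffix):
  0 → (21, 'abbdacdadcd')
  1 → (5, 'abcdccdddddcdbacabbdacdadcd')
  2 → (19, 'acabbdacdadcd')
  3 → (25, 'acdadcd')
  4 → (28, 'adcd')
  5 → (0, 'addcbabcdccdddddcdbacabbdacdadcd')
  6 → (4, 'babcdccdddddcdbacabbdacdadcd')
  7 → (18, 'bacabbdacdadcd')
  8 → (22, 'bbdacdadcd')
  9 → (6, 'bcdccdddddcdbacabbdacdadcd')
  10 → (23, 'bdacdadcd')
  11 → (20, 'cabbdacdadcd')
  12 → (3, 'cbabcdccdddddcdbacabbdacdadcd')
  13 → (9, 'ccdddddcdbacabbdacdadcd')
  14 → (30, 'cd')
  15 → (26, 'cdadcd')
  16 → (16, 'cdbacabbdacdadcd')
  17 → (7, 'cdccdddddcdbacabbdacdadcd')
  18 → (10, 'cdddddcdbacabbdacdadcd')
  19 → (31, 'd')
  20 → (24, 'dacdadcd')
  21 → (27, 'dadcd')
  22 → (17, 'dbacabbdacdadcd')
  23 → (2, 'dcbabcdccdddddcdbacabbdacdadcd')
  24 → (8, 'dccdddddcdbacabbdacdadcd')
  25 → (29, 'dcd')
  26 → (15, 'dcdbacabbdacdadcd')
  27 → (1, 'ddcbabcdccdddddcdbacabbdacdadcd')
  28 → (14, 'ddcdbacabbdacdadcd')
  29 → (13, 'dddcdbacabbdacdadcd')
  30 → (12, 'ddddcdbacabbdacdadcd')
  31 → (11, 'dddddcdbacabbdacdadcd')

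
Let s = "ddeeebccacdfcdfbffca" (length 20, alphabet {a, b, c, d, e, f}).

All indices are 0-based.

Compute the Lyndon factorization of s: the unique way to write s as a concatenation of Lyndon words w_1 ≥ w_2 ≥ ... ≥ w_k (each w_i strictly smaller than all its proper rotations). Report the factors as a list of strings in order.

emit factor 1: 'ddeee' (i=0, period=5)
emit factor 2: 'bcc' (i=5, period=3)
emit factor 3: 'acdfcdfbffc' (i=8, period=11)
emit factor 4: 'a' (i=19, period=1)

["ddeee", "bcc", "acdfcdfbffc", "a"]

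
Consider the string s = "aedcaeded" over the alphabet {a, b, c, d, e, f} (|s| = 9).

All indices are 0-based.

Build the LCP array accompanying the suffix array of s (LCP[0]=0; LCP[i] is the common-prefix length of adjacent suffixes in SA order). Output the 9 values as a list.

sorted suffixes:
  #0 SA[0]=0  'aedcaeded'
  #1 SA[1]=4  'aeded'
  #2 SA[2]=3  'caeded'
  #3 SA[3]=8  'd'
  #4 SA[4]=2  'dcaeded'
  #5 SA[5]=6  'ded'
  #6 SA[6]=7  'ed'
  #7 SA[7]=1  'edcaeded'
  #8 SA[8]=5  'eded'

SA = [0, 4, 3, 8, 2, 6, 7, 1, 5]
[i] adj suffixes → lcp
  [1] 0/4 → 3 ('aed')
  [2] 4/3 → 0 ('')
  [3] 3/8 → 0 ('')
  [4] 8/2 → 1 ('d')
  [5] 2/6 → 1 ('d')
  [6] 6/7 → 0 ('')
  [7] 7/1 → 2 ('ed')
  [8] 1/5 → 2 ('ed')

[0, 3, 0, 0, 1, 1, 0, 2, 2]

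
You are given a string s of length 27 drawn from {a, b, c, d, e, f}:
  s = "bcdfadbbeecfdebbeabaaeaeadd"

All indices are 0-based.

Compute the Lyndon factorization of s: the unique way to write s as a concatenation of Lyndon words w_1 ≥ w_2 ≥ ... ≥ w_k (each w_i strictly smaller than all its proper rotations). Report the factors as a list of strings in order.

emit factor 1: 'bcdf' (i=0, period=4)
emit factor 2: 'adbbeecfdebbe' (i=4, period=13)
emit factor 3: 'ab' (i=17, period=2)
emit factor 4: 'aaeaeadd' (i=19, period=8)

["bcdf", "adbbeecfdebbe", "ab", "aaeaeadd"]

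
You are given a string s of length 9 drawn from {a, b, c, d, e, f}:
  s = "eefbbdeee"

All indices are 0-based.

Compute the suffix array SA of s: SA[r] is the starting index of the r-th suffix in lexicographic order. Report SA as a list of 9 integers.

[3, 4, 5, 8, 7, 6, 0, 1, 2]

sorted suffixes:
  #0 SA[0]=3  'bbdeee'
  #1 SA[1]=4  'bdeee'
  #2 SA[2]=5  'deee'
  #3 SA[3]=8  'e'
  #4 SA[4]=7  'ee'
  #5 SA[5]=6  'eee'
  #6 SA[6]=0  'eefbbdeee'
  #7 SA[7]=1  'efbbdeee'
  #8 SA[8]=2  'fbbdeee'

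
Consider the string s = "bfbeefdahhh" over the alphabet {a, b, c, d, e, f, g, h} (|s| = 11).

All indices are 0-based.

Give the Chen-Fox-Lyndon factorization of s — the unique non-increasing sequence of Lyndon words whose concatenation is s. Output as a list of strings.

emit factor 1: 'bf' (i=0, period=2)
emit factor 2: 'beefd' (i=2, period=5)
emit factor 3: 'ahhh' (i=7, period=4)

["bf", "beefd", "ahhh"]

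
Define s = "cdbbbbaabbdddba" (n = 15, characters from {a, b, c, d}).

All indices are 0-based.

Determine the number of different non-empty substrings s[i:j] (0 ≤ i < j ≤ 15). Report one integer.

rank→(start, suffix):
  0 → (14, 'a')
  1 → (6, 'aabbdddba')
  2 → (7, 'abbdddba')
  3 → (13, 'ba')
  4 → (5, 'baabbdddba')
  5 → (4, 'bbaabbdddba')
  6 → (3, 'bbbaabbdddba')
  7 → (2, 'bbbbaabbdddba')
  8 → (8, 'bbdddba')
  9 → (9, 'bdddba')
  10 → (0, 'cdbbbbaabbdddba')
  11 → (12, 'dba')
  12 → (1, 'dbbbbaabbdddba')
  13 → (11, 'ddba')
  14 → (10, 'dddba')

SA = [14, 6, 7, 13, 5, 4, 3, 2, 8, 9, 0, 12, 1, 11, 10]
i: (SA[i-1],SA[i]) lcp shared
  1: (14,6) 1 'a'
  2: (6,7) 1 'a'
  3: (7,13) 0 ''
  4: (13,5) 2 'ba'
  5: (5,4) 1 'b'
  6: (4,3) 2 'bb'
  7: (3,2) 3 'bbb'
  8: (2,8) 2 'bb'
  9: (8,9) 1 'b'
  10: (9,0) 0 ''
  11: (0,12) 0 ''
  12: (12,1) 2 'db'
  13: (1,11) 1 'd'
  14: (11,10) 2 'dd'

n(n+1)/2 = 15·16/2 = 120
Σ LCP = 0 + 1 + 1 + 0 + 2 + 1 + 2 + 3 + 2 + 1 + 0 + 0 + 2 + 1 + 2 = 18
distinct = 120 − 18 = 102

102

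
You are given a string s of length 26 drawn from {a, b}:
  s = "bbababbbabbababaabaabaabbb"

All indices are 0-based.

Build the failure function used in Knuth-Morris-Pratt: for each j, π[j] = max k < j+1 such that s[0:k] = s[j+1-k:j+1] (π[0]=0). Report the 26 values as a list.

π[0] = 0
j=1 s[j]='b': π[1]=1 (border 'b')
j=2 s[j]='a': k: 1→0; π[2]=0 (border '')
j=3 s[j]='b': π[3]=1 (border 'b')
j=4 s[j]='a': k: 1→0; π[4]=0 (border '')
j=5 s[j]='b': π[5]=1 (border 'b')
j=6 s[j]='b': π[6]=2 (border 'bb')
j=7 s[j]='b': k: 2→1; π[7]=2 (border 'bb')
j=8 s[j]='a': π[8]=3 (border 'bba')
j=9 s[j]='b': π[9]=4 (border 'bbab')
j=10 s[j]='b': k: 4→1; π[10]=2 (border 'bb')
j=11 s[j]='a': π[11]=3 (border 'bba')
j=12 s[j]='b': π[12]=4 (border 'bbab')
j=13 s[j]='a': π[13]=5 (border 'bbaba')
j=14 s[j]='b': π[14]=6 (border 'bbabab')
j=15 s[j]='a': k: 6→1→0; π[15]=0 (border '')
j=16 s[j]='a': π[16]=0 (border '')
j=17 s[j]='b': π[17]=1 (border 'b')
j=18 s[j]='a': k: 1→0; π[18]=0 (border '')
j=19 s[j]='a': π[19]=0 (border '')
j=20 s[j]='b': π[20]=1 (border 'b')
j=21 s[j]='a': k: 1→0; π[21]=0 (border '')
j=22 s[j]='a': π[22]=0 (border '')
j=23 s[j]='b': π[23]=1 (border 'b')
j=24 s[j]='b': π[24]=2 (border 'bb')
j=25 s[j]='b': k: 2→1; π[25]=2 (border 'bb')

[0, 1, 0, 1, 0, 1, 2, 2, 3, 4, 2, 3, 4, 5, 6, 0, 0, 1, 0, 0, 1, 0, 0, 1, 2, 2]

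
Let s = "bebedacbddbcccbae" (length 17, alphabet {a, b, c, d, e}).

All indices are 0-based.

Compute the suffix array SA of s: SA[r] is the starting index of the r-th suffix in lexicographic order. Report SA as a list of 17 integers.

rank→(start, suffix):
  0 → (5, 'acbddbcccbae')
  1 → (15, 'ae')
  2 → (14, 'bae')
  3 → (10, 'bcccbae')
  4 → (7, 'bddbcccbae')
  5 → (0, 'bebedacbddbcccbae')
  6 → (2, 'bedacbddbcccbae')
  7 → (13, 'cbae')
  8 → (6, 'cbddbcccbae')
  9 → (12, 'ccbae')
  10 → (11, 'cccbae')
  11 → (4, 'dacbddbcccbae')
  12 → (9, 'dbcccbae')
  13 → (8, 'ddbcccbae')
  14 → (16, 'e')
  15 → (1, 'ebedacbddbcccbae')
  16 → (3, 'edacbddbcccbae')

[5, 15, 14, 10, 7, 0, 2, 13, 6, 12, 11, 4, 9, 8, 16, 1, 3]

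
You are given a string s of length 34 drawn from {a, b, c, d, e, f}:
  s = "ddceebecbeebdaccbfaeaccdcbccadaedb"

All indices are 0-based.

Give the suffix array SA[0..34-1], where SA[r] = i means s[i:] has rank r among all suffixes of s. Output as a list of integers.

[13, 20, 28, 18, 30, 33, 25, 11, 5, 8, 16, 27, 24, 7, 15, 26, 14, 21, 22, 2, 12, 29, 32, 23, 1, 0, 19, 10, 4, 6, 31, 9, 3, 17]

rank | idx | suffix
   0 |  13 | accbfaeaccdcbccadaedb
   1 |  20 | accdcbccadaedb
   2 |  28 | adaedb
   3 |  18 | aeaccdcbccadaedb
   4 |  30 | aedb
   5 |  33 | b
   6 |  25 | bccadaedb
   7 |  11 | bdaccbfaeaccdcbccadaedb
   8 |   5 | becbeebdaccbfaeaccdcbccadaedb
   9 |   8 | beebdaccbfaeaccdcbccadaedb
  10 |  16 | bfaeaccdcbccadaedb
  11 |  27 | cadaedb
  12 |  24 | cbccadaedb
  13 |   7 | cbeebdaccbfaeaccdcbccadaedb
  14 |  15 | cbfaeaccdcbccadaedb
  15 |  26 | ccadaedb
  16 |  14 | ccbfaeaccdcbccadaedb
  17 |  21 | ccdcbccadaedb
  18 |  22 | cdcbccadaedb
  19 |   2 | ceebecbeebdaccbfaeaccdcbccadaedb
  20 |  12 | daccbfaeaccdcbccadaedb
  21 |  29 | daedb
  22 |  32 | db
  23 |  23 | dcbccadaedb
  24 |   1 | dceebecbeebdaccbfaeaccdcbccadaedb
  25 |   0 | ddceebecbeebdaccbfaeaccdcbccadaedb
  26 |  19 | eaccdcbccadaedb
  27 |  10 | ebdaccbfaeaccdcbccadaedb
  28 |   4 | ebecbeebdaccbfaeaccdcbccadaedb
  29 |   6 | ecbeebdaccbfaeaccdcbccadaedb
  30 |  31 | edb
  31 |   9 | eebdaccbfaeaccdcbccadaedb
  32 |   3 | eebecbeebdaccbfaeaccdcbccadaedb
  33 |  17 | faeaccdcbccadaedb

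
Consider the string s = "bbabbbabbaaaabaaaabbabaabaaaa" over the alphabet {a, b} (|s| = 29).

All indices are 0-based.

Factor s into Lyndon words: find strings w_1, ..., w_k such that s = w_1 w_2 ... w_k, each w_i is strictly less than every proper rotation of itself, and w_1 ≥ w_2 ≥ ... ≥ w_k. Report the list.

["b", "b", "abbb", "abb", "aaaabaaaabbabaab", "a", "a", "a", "a"]

emit factor 1: 'b' (i=0, period=1)
emit factor 2: 'b' (i=1, period=1)
emit factor 3: 'abbb' (i=2, period=4)
emit factor 4: 'abb' (i=6, period=3)
emit factor 5: 'aaaabaaaabbabaab' (i=9, period=16)
emit factor 6: 'a' (i=25, period=1)
emit factor 7: 'a' (i=26, period=1)
emit factor 8: 'a' (i=27, period=1)
emit factor 9: 'a' (i=28, period=1)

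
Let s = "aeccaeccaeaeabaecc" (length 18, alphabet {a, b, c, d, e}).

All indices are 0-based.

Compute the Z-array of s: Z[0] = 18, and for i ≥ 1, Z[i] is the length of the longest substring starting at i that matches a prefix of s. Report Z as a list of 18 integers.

[18, 0, 0, 0, 6, 0, 0, 0, 2, 0, 2, 0, 1, 0, 4, 0, 0, 0]

Z[0]=18
i=1: i≥r, start 0; Z[1]=0
i=2: i≥r, start 0; Z[2]=0
i=3: i≥r, start 0; Z[3]=0
i=4: i≥r, start 0; Z[4]=6 grow→box=[4,10)
i=5: min(r-i=5, Z[1]=0)=0; Z[5]=0
i=6: min(r-i=4, Z[2]=0)=0; Z[6]=0
i=7: min(r-i=3, Z[3]=0)=0; Z[7]=0
i=8: min(r-i=2, Z[4]=6)=2; Z[8]=2
i=9: min(r-i=1, Z[5]=0)=0; Z[9]=0
i=10: i≥r, start 0; Z[10]=2 grow→box=[10,12)
i=11: min(r-i=1, Z[1]=0)=0; Z[11]=0
i=12: i≥r, start 0; Z[12]=1 grow→box=[12,13)
i=13: i≥r, start 0; Z[13]=0
i=14: i≥r, start 0; Z[14]=4 grow→box=[14,18)
i=15: min(r-i=3, Z[1]=0)=0; Z[15]=0
i=16: min(r-i=2, Z[2]=0)=0; Z[16]=0
i=17: min(r-i=1, Z[3]=0)=0; Z[17]=0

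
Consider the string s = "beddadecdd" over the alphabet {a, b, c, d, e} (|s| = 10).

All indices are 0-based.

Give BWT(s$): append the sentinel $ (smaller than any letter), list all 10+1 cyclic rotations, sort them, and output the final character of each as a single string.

dd$eddceadb

rank  rotation     last
    0  $beddadecdd  d
    1  adecdd$bedd  d
    2  beddadecdd$  $
    3  cdd$beddade  e
    4  d$beddadecd  d
    5  dadecdd$bed  d
    6  dd$beddadec  c
    7  ddadecdd$be  e
    8  decdd$bedda  a
    9  ecdd$beddad  d
   10  eddadecdd$b  b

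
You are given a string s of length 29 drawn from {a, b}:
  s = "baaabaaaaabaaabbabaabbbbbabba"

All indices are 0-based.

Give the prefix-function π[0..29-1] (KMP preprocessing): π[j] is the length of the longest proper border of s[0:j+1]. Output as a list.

[0, 0, 0, 0, 1, 2, 3, 4, 0, 0, 1, 2, 3, 4, 5, 1, 2, 1, 2, 3, 1, 1, 1, 1, 1, 2, 1, 1, 2]

π[0] = 0
j=1 s[j]='a': π[1]=0 (border '')
j=2 s[j]='a': π[2]=0 (border '')
j=3 s[j]='a': π[3]=0 (border '')
j=4 s[j]='b': π[4]=1 (border 'b')
j=5 s[j]='a': π[5]=2 (border 'ba')
j=6 s[j]='a': π[6]=3 (border 'baa')
j=7 s[j]='a': π[7]=4 (border 'baaa')
j=8 s[j]='a': k: 4→0; π[8]=0 (border '')
j=9 s[j]='a': π[9]=0 (border '')
j=10 s[j]='b': π[10]=1 (border 'b')
j=11 s[j]='a': π[11]=2 (border 'ba')
j=12 s[j]='a': π[12]=3 (border 'baa')
j=13 s[j]='a': π[13]=4 (border 'baaa')
j=14 s[j]='b': π[14]=5 (border 'baaab')
j=15 s[j]='b': k: 5→1→0; π[15]=1 (border 'b')
j=16 s[j]='a': π[16]=2 (border 'ba')
j=17 s[j]='b': k: 2→0; π[17]=1 (border 'b')
j=18 s[j]='a': π[18]=2 (border 'ba')
j=19 s[j]='a': π[19]=3 (border 'baa')
j=20 s[j]='b': k: 3→0; π[20]=1 (border 'b')
j=21 s[j]='b': k: 1→0; π[21]=1 (border 'b')
j=22 s[j]='b': k: 1→0; π[22]=1 (border 'b')
j=23 s[j]='b': k: 1→0; π[23]=1 (border 'b')
j=24 s[j]='b': k: 1→0; π[24]=1 (border 'b')
j=25 s[j]='a': π[25]=2 (border 'ba')
j=26 s[j]='b': k: 2→0; π[26]=1 (border 'b')
j=27 s[j]='b': k: 1→0; π[27]=1 (border 'b')
j=28 s[j]='a': π[28]=2 (border 'ba')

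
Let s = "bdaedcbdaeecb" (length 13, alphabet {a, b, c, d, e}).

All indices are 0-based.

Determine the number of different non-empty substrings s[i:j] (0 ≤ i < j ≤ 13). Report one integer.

76

rank→(start, suffix):
  0 → (2, 'aedcbdaeecb')
  1 → (8, 'aeecb')
  2 → (12, 'b')
  3 → (0, 'bdaedcbdaeecb')
  4 → (6, 'bdaeecb')
  5 → (11, 'cb')
  6 → (5, 'cbdaeecb')
  7 → (1, 'daedcbdaeecb')
  8 → (7, 'daeecb')
  9 → (4, 'dcbdaeecb')
  10 → (10, 'ecb')
  11 → (3, 'edcbdaeecb')
  12 → (9, 'eecb')

SA = [2, 8, 12, 0, 6, 11, 5, 1, 7, 4, 10, 3, 9]
i: (SA[i-1],SA[i]) lcp shared
  1: (2,8) 2 'ae'
  2: (8,12) 0 ''
  3: (12,0) 1 'b'
  4: (0,6) 4 'bdae'
  5: (6,11) 0 ''
  6: (11,5) 2 'cb'
  7: (5,1) 0 ''
  8: (1,7) 3 'dae'
  9: (7,4) 1 'd'
  10: (4,10) 0 ''
  11: (10,3) 1 'e'
  12: (3,9) 1 'e'

n(n+1)/2 = 13·14/2 = 91
Σ LCP = 0 + 2 + 0 + 1 + 4 + 0 + 2 + 0 + 3 + 1 + 0 + 1 + 1 = 15
distinct = 91 − 15 = 76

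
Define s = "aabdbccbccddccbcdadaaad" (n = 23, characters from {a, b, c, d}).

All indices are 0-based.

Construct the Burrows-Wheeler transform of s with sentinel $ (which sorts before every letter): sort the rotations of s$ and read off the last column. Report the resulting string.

rank  rotation                  last
    0  $aabdbccbccddccbcdadaaad  d
    1  aaad$aabdbccbccddccbcdad  d
    2  aabdbccbccddccbcdadaaad$  $
    3  aad$aabdbccbccddccbcdada  a
    4  abdbccbccddccbcdadaaad$a  a
    5  ad$aabdbccbccddccbcdadaa  a
    6  adaaad$aabdbccbccddccbcd  d
    7  bccbccddccbcdadaaad$aabd  d
    8  bccddccbcdadaaad$aabdbcc  c
    9  bcdadaaad$aabdbccbccddcc  c
   10  bdbccbccddccbcdadaaad$aa  a
   11  cbccddccbcdadaaad$aabdbc  c
   12  cbcdadaaad$aabdbccbccddc  c
   13  ccbccddccbcdadaaad$aabdb  b
   14  ccbcdadaaad$aabdbccbccdd  d
   15  ccddccbcdadaaad$aabdbccb  b
   16  cdadaaad$aabdbccbccddccb  b
   17  cddccbcdadaaad$aabdbccbc  c
   18  d$aabdbccbccddccbcdadaaa  a
   19  daaad$aabdbccbccddccbcda  a
   20  dadaaad$aabdbccbccddccbc  c
   21  dbccbccddccbcdadaaad$aab  b
   22  dccbcdadaaad$aabdbccbccd  d
   23  ddccbcdadaaad$aabdbccbcc  c

dd$aaaddccaccbdbbcaacbdc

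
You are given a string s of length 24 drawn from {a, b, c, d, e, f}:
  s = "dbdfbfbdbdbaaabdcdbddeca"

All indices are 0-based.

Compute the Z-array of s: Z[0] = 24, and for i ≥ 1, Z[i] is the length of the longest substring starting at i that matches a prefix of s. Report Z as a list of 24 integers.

Z[0]=24
i=1: fresh scan; Z[1]=0
i=2: fresh scan; Z[2]=1 extend→box=[2,3)
i=3: fresh scan; Z[3]=0
i=4: fresh scan; Z[4]=0
i=5: fresh scan; Z[5]=0
i=6: fresh scan; Z[6]=0
i=7: fresh scan; Z[7]=3 extend→box=[7,10)
i=8: min(r-i=2, Z[1]=0)=0; Z[8]=0
i=9: min(r-i=1, Z[2]=1)=1; Z[9]=2 extend→box=[9,11)
i=10: min(r-i=1, Z[1]=0)=0; Z[10]=0
i=11: fresh scan; Z[11]=0
i=12: fresh scan; Z[12]=0
i=13: fresh scan; Z[13]=0
i=14: fresh scan; Z[14]=0
i=15: fresh scan; Z[15]=1 extend→box=[15,16)
i=16: fresh scan; Z[16]=0
i=17: fresh scan; Z[17]=3 extend→box=[17,20)
i=18: min(r-i=2, Z[1]=0)=0; Z[18]=0
i=19: min(r-i=1, Z[2]=1)=1; Z[19]=1
i=20: fresh scan; Z[20]=1 extend→box=[20,21)
i=21: fresh scan; Z[21]=0
i=22: fresh scan; Z[22]=0
i=23: fresh scan; Z[23]=0

[24, 0, 1, 0, 0, 0, 0, 3, 0, 2, 0, 0, 0, 0, 0, 1, 0, 3, 0, 1, 1, 0, 0, 0]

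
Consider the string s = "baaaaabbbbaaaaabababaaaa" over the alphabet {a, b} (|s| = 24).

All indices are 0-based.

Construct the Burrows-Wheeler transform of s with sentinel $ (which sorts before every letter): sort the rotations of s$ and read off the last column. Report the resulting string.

rank  rotation                   last
    0  $baaaaabbbbaaaaabababaaaa  a
    1  a$baaaaabbbbaaaaabababaaa  a
    2  aa$baaaaabbbbaaaaabababaa  a
    3  aaa$baaaaabbbbaaaaabababa  a
    4  aaaa$baaaaabbbbaaaaababab  b
    5  aaaaabababaaaa$baaaaabbbb  b
    6  aaaaabbbbaaaaabababaaaa$b  b
    7  aaaabababaaaa$baaaaabbbba  a
    8  aaaabbbbaaaaabababaaaa$ba  a
    9  aaabababaaaa$baaaaabbbbaa  a
   10  aaabbbbaaaaabababaaaa$baa  a
   11  aabababaaaa$baaaaabbbbaaa  a
   12  aabbbbaaaaabababaaaa$baaa  a
   13  abaaaa$baaaaabbbbaaaaabab  b
   14  ababaaaa$baaaaabbbbaaaaab  b
   15  abababaaaa$baaaaabbbbaaaa  a
   16  abbbbaaaaabababaaaa$baaaa  a
   17  baaaa$baaaaabbbbaaaaababa  a
   18  baaaaabababaaaa$baaaaabbb  b
   19  baaaaabbbbaaaaabababaaaa$  $
   20  babaaaa$baaaaabbbbaaaaaba  a
   21  bababaaaa$baaaaabbbbaaaaa  a
   22  bbaaaaabababaaaa$baaaaabb  b
   23  bbbaaaaabababaaaa$baaaaab  b
   24  bbbbaaaaabababaaaa$baaaaa  a

aaaabbbaaaaaabbaaab$aabba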